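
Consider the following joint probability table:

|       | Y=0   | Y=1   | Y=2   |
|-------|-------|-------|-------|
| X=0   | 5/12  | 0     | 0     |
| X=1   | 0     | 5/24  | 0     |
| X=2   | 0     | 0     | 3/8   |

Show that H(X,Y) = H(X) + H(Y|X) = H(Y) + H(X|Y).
Marginal P(X) (row sums):
  P(X=0) = 5/12 + 0 + 0 = 5/12
  P(X=1) = 0 + 5/24 + 0 = 5/24
  P(X=2) = 0 + 0 + 3/8 = 3/8
Marginal P(Y) (column sums):
  P(Y=0) = 5/12 + 0 + 0 = 5/12
  P(Y=1) = 0 + 5/24 + 0 = 5/24
  P(Y=2) = 0 + 0 + 3/8 = 3/8

Decomposition 1: H(X) + H(Y|X)
H(X) = -[(5/12)·log₂(5/12) + (5/24)·log₂(5/24) + (3/8)·log₂(3/8)]
  = 0.5263 + 0.4715 + 0.5306
  = 1.5284 bits
H(Y|X) = -Σ P(X,Y)·log₂ P(Y|X), where P(Y|X) = P(X,Y) / P(X)
  (cells with P(X,Y) = 0 contribute 0)
  (X=0,Y=0): P(Y|X) = (5/12)/(5/12) = 1;  -(5/12)·log₂(1) = 0.0000
  (X=1,Y=1): P(Y|X) = (5/24)/(5/24) = 1;  -(5/24)·log₂(1) = 0.0000
  (X=2,Y=2): P(Y|X) = (3/8)/(3/8) = 1;  -(3/8)·log₂(1) = 0.0000
H(Y|X) = 0.0000 + 0.0000 + 0.0000
  = 0.0000 bits
H(X) + H(Y|X) = 1.5284 + 0.0000 = 1.5284 bits

Decomposition 2: H(Y) + H(X|Y)
H(Y) = -[(5/12)·log₂(5/12) + (5/24)·log₂(5/24) + (3/8)·log₂(3/8)]
  = 0.5263 + 0.4715 + 0.5306
  = 1.5284 bits
H(X|Y) = -Σ P(X,Y)·log₂ P(X|Y), where P(X|Y) = P(X,Y) / P(Y)
  (cells with P(X,Y) = 0 contribute 0)
  (X=0,Y=0): P(X|Y) = (5/12)/(5/12) = 1;  -(5/12)·log₂(1) = 0.0000
  (X=1,Y=1): P(X|Y) = (5/24)/(5/24) = 1;  -(5/24)·log₂(1) = 0.0000
  (X=2,Y=2): P(X|Y) = (3/8)/(3/8) = 1;  -(3/8)·log₂(1) = 0.0000
H(X|Y) = 0.0000 + 0.0000 + 0.0000
  = 0.0000 bits
H(Y) + H(X|Y) = 1.5284 + 0.0000 = 1.5284 bits

Direct computation of the joint entropy:
H(X,Y) = -[(5/12)·log₂(5/12) + (5/24)·log₂(5/24) + (3/8)·log₂(3/8)]
  = 0.5263 + 0.4715 + 0.5306
  = 1.5284 bits

All three agree: H(X,Y) = 1.5284 bits ✓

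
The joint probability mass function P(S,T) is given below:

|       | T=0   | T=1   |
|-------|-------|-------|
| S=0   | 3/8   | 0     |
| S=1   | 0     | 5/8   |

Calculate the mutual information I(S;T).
Marginal P(S) (row sums):
  P(S=0) = 3/8 + 0 = 3/8
  P(S=1) = 0 + 5/8 = 5/8
Marginal P(T) (column sums):
  P(T=0) = 3/8 + 0 = 3/8
  P(T=1) = 0 + 5/8 = 5/8

H(S) = -[(3/8)·log₂(3/8) + (5/8)·log₂(5/8)]
  = 0.5306 + 0.4238
  = 0.9544 bits
H(T) = -[(3/8)·log₂(3/8) + (5/8)·log₂(5/8)]
  = 0.5306 + 0.4238
  = 0.9544 bits
H(S,T) = -[(3/8)·log₂(3/8) + (5/8)·log₂(5/8)]
  = 0.5306 + 0.4238
  = 0.9544 bits

I(S;T) = H(S) + H(T) - H(S,T)
  = 0.9544 + 0.9544 - 0.9544
  = 0.9544 bits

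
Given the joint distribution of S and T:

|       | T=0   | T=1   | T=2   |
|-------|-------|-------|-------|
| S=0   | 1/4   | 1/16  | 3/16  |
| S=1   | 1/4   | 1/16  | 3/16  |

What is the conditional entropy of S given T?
Marginal P(T) (column sums):
  P(T=0) = 1/4 + 1/4 = 1/2
  P(T=1) = 1/16 + 1/16 = 1/8
  P(T=2) = 3/16 + 3/16 = 3/8

H(S|T) = -Σ P(S,T)·log₂ P(S|T), where P(S|T) = P(S,T) / P(T)
  (S=0,T=0): P(S|T) = (1/4)/(1/2) = 1/2;  -(1/4)·log₂(1/2) = 0.2500
  (S=0,T=1): P(S|T) = (1/16)/(1/8) = 1/2;  -(1/16)·log₂(1/2) = 0.0625
  (S=0,T=2): P(S|T) = (3/16)/(3/8) = 1/2;  -(3/16)·log₂(1/2) = 0.1875
  (S=1,T=0): P(S|T) = (1/4)/(1/2) = 1/2;  -(1/4)·log₂(1/2) = 0.2500
  (S=1,T=1): P(S|T) = (1/16)/(1/8) = 1/2;  -(1/16)·log₂(1/2) = 0.0625
  (S=1,T=2): P(S|T) = (3/16)/(3/8) = 1/2;  -(3/16)·log₂(1/2) = 0.1875
H(S|T) = 0.2500 + 0.0625 + 0.1875 + 0.2500 + 0.0625 + 0.1875
  = 1.0000 bits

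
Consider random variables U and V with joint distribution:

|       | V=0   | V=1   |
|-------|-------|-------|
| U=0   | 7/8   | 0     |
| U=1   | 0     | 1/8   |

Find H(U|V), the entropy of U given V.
Marginal P(V) (column sums):
  P(V=0) = 7/8 + 0 = 7/8
  P(V=1) = 0 + 1/8 = 1/8

H(U|V) = -Σ P(U,V)·log₂ P(U|V), where P(U|V) = P(U,V) / P(V)
  (cells with P(U,V) = 0 contribute 0)
  (U=0,V=0): P(U|V) = (7/8)/(7/8) = 1;  -(7/8)·log₂(1) = 0.0000
  (U=1,V=1): P(U|V) = (1/8)/(1/8) = 1;  -(1/8)·log₂(1) = 0.0000
H(U|V) = 0.0000 + 0.0000
  = 0.0000 bits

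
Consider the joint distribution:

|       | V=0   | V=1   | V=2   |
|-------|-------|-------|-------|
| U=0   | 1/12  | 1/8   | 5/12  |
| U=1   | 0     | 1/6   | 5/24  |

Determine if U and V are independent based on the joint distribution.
Marginal P(U) (row sums):
  P(U=0) = 1/12 + 1/8 + 5/12 = 5/8
  P(U=1) = 0 + 1/6 + 5/24 = 3/8
Marginal P(V) (column sums):
  P(V=0) = 1/12 + 0 = 1/12
  P(V=1) = 1/8 + 1/6 = 7/24
  P(V=2) = 5/12 + 5/24 = 5/8

U and V are independent iff P(U=i,V=j) = P(U=i)·P(V=j) for every cell.
  P(U=0)·P(V=0) = 5/8 × 1/12 = 5/96, but P(U=0,V=0) = 1/12 ✗

No, U and V are not independent. Quantitatively, I(U;V) > 0:

H(U) = -[(5/8)·log₂(5/8) + (3/8)·log₂(3/8)]
  = 0.4238 + 0.5306
  = 0.9544 bits
H(V) = -[(1/12)·log₂(1/12) + (7/24)·log₂(7/24) + (5/8)·log₂(5/8)]
  = 0.2987 + 0.5185 + 0.4238
  = 1.2410 bits
H(U,V) = -[(1/12)·log₂(1/12) + (1/8)·log₂(1/8) + (5/12)·log₂(5/12) + (1/6)·log₂(1/6) + (5/24)·log₂(5/24)]
  = 0.2987 + 0.3750 + 0.5263 + 0.4308 + 0.4715
  = 2.1023 bits
I(U;V) = H(U) + H(V) - H(U,V) = 0.9544 + 1.2410 - 2.1023 = 0.0931 bits > 0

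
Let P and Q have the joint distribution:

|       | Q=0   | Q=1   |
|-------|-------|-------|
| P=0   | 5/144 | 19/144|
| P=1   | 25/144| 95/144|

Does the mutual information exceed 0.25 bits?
Marginal P(P) (row sums):
  P(P=0) = 5/144 + 19/144 = 1/6
  P(P=1) = 25/144 + 95/144 = 5/6
Marginal P(Q) (column sums):
  P(Q=0) = 5/144 + 25/144 = 5/24
  P(Q=1) = 19/144 + 95/144 = 19/24

H(P) = -[(1/6)·log₂(1/6) + (5/6)·log₂(5/6)]
  = 0.4308 + 0.2192
  = 0.6500 bits
H(Q) = -[(5/24)·log₂(5/24) + (19/24)·log₂(19/24)]
  = 0.4715 + 0.2668
  = 0.7383 bits
H(P,Q) = -[(5/144)·log₂(5/144) + (19/144)·log₂(19/144) + (25/144)·log₂(25/144) + (95/144)·log₂(95/144)]
  = 0.1683 + 0.3855 + 0.4386 + 0.3959
  = 1.3883 bits

I(P;Q) = H(P) + H(Q) - H(P,Q)
  = 0.6500 + 0.7383 - 1.3883
  = 0.0000 bits

No. I(P;Q) = 0.0000 bits, which is ≤ 0.25 bits.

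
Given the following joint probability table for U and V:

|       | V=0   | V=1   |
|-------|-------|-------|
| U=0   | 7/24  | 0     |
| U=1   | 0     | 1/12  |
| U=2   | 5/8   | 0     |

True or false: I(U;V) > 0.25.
Marginal P(U) (row sums):
  P(U=0) = 7/24 + 0 = 7/24
  P(U=1) = 0 + 1/12 = 1/12
  P(U=2) = 5/8 + 0 = 5/8
Marginal P(V) (column sums):
  P(V=0) = 7/24 + 0 + 5/8 = 11/12
  P(V=1) = 0 + 1/12 + 0 = 1/12

H(U) = -[(7/24)·log₂(7/24) + (1/12)·log₂(1/12) + (5/8)·log₂(5/8)]
  = 0.5185 + 0.2987 + 0.4238
  = 1.2410 bits
H(V) = -[(11/12)·log₂(11/12) + (1/12)·log₂(1/12)]
  = 0.1151 + 0.2987
  = 0.4138 bits
H(U,V) = -[(7/24)·log₂(7/24) + (1/12)·log₂(1/12) + (5/8)·log₂(5/8)]
  = 0.5185 + 0.2987 + 0.4238
  = 1.2410 bits

I(U;V) = H(U) + H(V) - H(U,V)
  = 1.2410 + 0.4138 - 1.2410
  = 0.4138 bits

True. I(U;V) = 0.4138 bits, which is > 0.25 bits.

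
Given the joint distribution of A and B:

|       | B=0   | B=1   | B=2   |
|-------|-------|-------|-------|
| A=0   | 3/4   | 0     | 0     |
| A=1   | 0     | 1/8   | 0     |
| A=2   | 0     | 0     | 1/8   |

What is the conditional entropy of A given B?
Marginal P(B) (column sums):
  P(B=0) = 3/4 + 0 + 0 = 3/4
  P(B=1) = 0 + 1/8 + 0 = 1/8
  P(B=2) = 0 + 0 + 1/8 = 1/8

H(A|B) = -Σ P(A,B)·log₂ P(A|B), where P(A|B) = P(A,B) / P(B)
  (cells with P(A,B) = 0 contribute 0)
  (A=0,B=0): P(A|B) = (3/4)/(3/4) = 1;  -(3/4)·log₂(1) = 0.0000
  (A=1,B=1): P(A|B) = (1/8)/(1/8) = 1;  -(1/8)·log₂(1) = 0.0000
  (A=2,B=2): P(A|B) = (1/8)/(1/8) = 1;  -(1/8)·log₂(1) = 0.0000
H(A|B) = 0.0000 + 0.0000 + 0.0000
  = 0.0000 bits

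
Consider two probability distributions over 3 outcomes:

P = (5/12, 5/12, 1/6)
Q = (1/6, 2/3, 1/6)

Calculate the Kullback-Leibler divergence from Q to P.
D(P||Q) = Σ P(i) log₂(P(i)/Q(i))
  i=0: (5/12) × log₂((5/12)/(1/6)) = (5/12) × log₂(5/2) = 0.5508
  i=1: (5/12) × log₂((5/12)/(2/3)) = (5/12) × log₂(5/8) = -0.2825
  i=2: (1/6) × log₂((1/6)/(1/6)) = (1/6) × log₂(1) = 0.0000
D(P||Q) = 0.5508 - 0.2825 + 0.0000
  = 0.2683 bits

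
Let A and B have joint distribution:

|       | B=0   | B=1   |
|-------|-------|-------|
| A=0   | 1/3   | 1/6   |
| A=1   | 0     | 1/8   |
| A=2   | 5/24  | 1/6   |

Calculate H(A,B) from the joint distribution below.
H(A,B) = -Σ P(A,B) log₂ P(A,B), summed over the non-zero cells:
H(A,B) = -[(1/3)·log₂(1/3) + (1/6)·log₂(1/6) + (1/8)·log₂(1/8) + (5/24)·log₂(5/24) + (1/6)·log₂(1/6)]
  = 0.5283 + 0.4308 + 0.3750 + 0.4715 + 0.4308
  = 2.2364 bits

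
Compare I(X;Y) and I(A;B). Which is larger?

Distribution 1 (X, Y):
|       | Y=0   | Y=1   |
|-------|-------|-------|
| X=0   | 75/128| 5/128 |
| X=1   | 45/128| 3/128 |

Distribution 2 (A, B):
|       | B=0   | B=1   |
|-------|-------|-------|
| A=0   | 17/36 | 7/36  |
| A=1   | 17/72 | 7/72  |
Distribution 1 (X, Y):
Marginal P(X) (row sums):
  P(X=0) = 75/128 + 5/128 = 5/8
  P(X=1) = 45/128 + 3/128 = 3/8
Marginal P(Y) (column sums):
  P(Y=0) = 75/128 + 45/128 = 15/16
  P(Y=1) = 5/128 + 3/128 = 1/16

H(X) = -[(5/8)·log₂(5/8) + (3/8)·log₂(3/8)]
  = 0.4238 + 0.5306
  = 0.9544 bits
H(Y) = -[(15/16)·log₂(15/16) + (1/16)·log₂(1/16)]
  = 0.0873 + 0.2500
  = 0.3373 bits
H(X,Y) = -[(75/128)·log₂(75/128) + (5/128)·log₂(5/128) + (45/128)·log₂(45/128) + (3/128)·log₂(3/128)]
  = 0.4519 + 0.1827 + 0.5302 + 0.1269
  = 1.2917 bits

I(X;Y) = H(X) + H(Y) - H(X,Y)
  = 0.9544 + 0.3373 - 1.2917
  = 0.0000 bits

Distribution 2 (A, B):
Marginal P(A) (row sums):
  P(A=0) = 17/36 + 7/36 = 2/3
  P(A=1) = 17/72 + 7/72 = 1/3
Marginal P(B) (column sums):
  P(B=0) = 17/36 + 17/72 = 17/24
  P(B=1) = 7/36 + 7/72 = 7/24

H(A) = -[(2/3)·log₂(2/3) + (1/3)·log₂(1/3)]
  = 0.3900 + 0.5283
  = 0.9183 bits
H(B) = -[(17/24)·log₂(17/24) + (7/24)·log₂(7/24)]
  = 0.3524 + 0.5185
  = 0.8709 bits
H(A,B) = -[(17/36)·log₂(17/36) + (7/36)·log₂(7/36) + (17/72)·log₂(17/72) + (7/72)·log₂(7/72)]
  = 0.5112 + 0.4594 + 0.4917 + 0.3269
  = 1.7892 bits

I(A;B) = H(A) + H(B) - H(A,B)
  = 0.9183 + 0.8709 - 1.7892
  = 0.0000 bits

Both joint tables factor as the product of their marginals, so I(X;Y) = I(A;B) = 0 bits: neither is larger (both pairs are independent).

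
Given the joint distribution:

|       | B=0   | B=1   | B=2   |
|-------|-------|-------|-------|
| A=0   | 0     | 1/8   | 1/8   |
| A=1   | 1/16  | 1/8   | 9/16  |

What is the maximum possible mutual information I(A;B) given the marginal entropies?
The upper bound on mutual information is I(A;B) ≤ min(H(A), H(B)).

Marginal P(A) (row sums):
  P(A=0) = 0 + 1/8 + 1/8 = 1/4
  P(A=1) = 1/16 + 1/8 + 9/16 = 3/4
Marginal P(B) (column sums):
  P(B=0) = 0 + 1/16 = 1/16
  P(B=1) = 1/8 + 1/8 = 1/4
  P(B=2) = 1/8 + 9/16 = 11/16

H(A) = -[(1/4)·log₂(1/4) + (3/4)·log₂(3/4)]
  = 0.5000 + 0.3113
  = 0.8113 bits
H(B) = -[(1/16)·log₂(1/16) + (1/4)·log₂(1/4) + (11/16)·log₂(11/16)]
  = 0.2500 + 0.5000 + 0.3716
  = 1.1216 bits

Maximum possible I(A;B) = min(0.8113, 1.1216) = 0.8113 bits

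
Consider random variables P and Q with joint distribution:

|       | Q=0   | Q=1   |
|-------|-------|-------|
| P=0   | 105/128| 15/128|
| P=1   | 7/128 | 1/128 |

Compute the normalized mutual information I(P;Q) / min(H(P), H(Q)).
Marginal P(P) (row sums):
  P(P=0) = 105/128 + 15/128 = 15/16
  P(P=1) = 7/128 + 1/128 = 1/16
Marginal P(Q) (column sums):
  P(Q=0) = 105/128 + 7/128 = 7/8
  P(Q=1) = 15/128 + 1/128 = 1/8

H(P) = -[(15/16)·log₂(15/16) + (1/16)·log₂(1/16)]
  = 0.0873 + 0.2500
  = 0.3373 bits
H(Q) = -[(7/8)·log₂(7/8) + (1/8)·log₂(1/8)]
  = 0.1686 + 0.3750
  = 0.5436 bits
H(P,Q) = -[(105/128)·log₂(105/128) + (15/128)·log₂(15/128) + (7/128)·log₂(7/128) + (1/128)·log₂(1/128)]
  = 0.2344 + 0.3625 + 0.2293 + 0.0547
  = 0.8809 bits

I(P;Q) = H(P) + H(Q) - H(P,Q)
  = 0.3373 + 0.5436 - 0.8809
  = 0.0000 bits

min(H(P), H(Q)) = min(0.3373, 0.5436) = 0.3373 bits
Normalized MI = 0.0000 / 0.3373 = 0.0000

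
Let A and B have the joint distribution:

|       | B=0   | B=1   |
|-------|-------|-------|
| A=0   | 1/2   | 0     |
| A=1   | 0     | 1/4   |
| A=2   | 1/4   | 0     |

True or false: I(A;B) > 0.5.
Marginal P(A) (row sums):
  P(A=0) = 1/2 + 0 = 1/2
  P(A=1) = 0 + 1/4 = 1/4
  P(A=2) = 1/4 + 0 = 1/4
Marginal P(B) (column sums):
  P(B=0) = 1/2 + 0 + 1/4 = 3/4
  P(B=1) = 0 + 1/4 + 0 = 1/4

H(A) = -[(1/2)·log₂(1/2) + (1/4)·log₂(1/4) + (1/4)·log₂(1/4)]
  = 0.5000 + 0.5000 + 0.5000
  = 1.5000 bits
H(B) = -[(3/4)·log₂(3/4) + (1/4)·log₂(1/4)]
  = 0.3113 + 0.5000
  = 0.8113 bits
H(A,B) = -[(1/2)·log₂(1/2) + (1/4)·log₂(1/4) + (1/4)·log₂(1/4)]
  = 0.5000 + 0.5000 + 0.5000
  = 1.5000 bits

I(A;B) = H(A) + H(B) - H(A,B)
  = 1.5000 + 0.8113 - 1.5000
  = 0.8113 bits

True. I(A;B) = 0.8113 bits, which is > 0.5 bits.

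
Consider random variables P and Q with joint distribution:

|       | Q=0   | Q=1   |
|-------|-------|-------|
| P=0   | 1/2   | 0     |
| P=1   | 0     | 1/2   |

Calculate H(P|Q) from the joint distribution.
Marginal P(Q) (column sums):
  P(Q=0) = 1/2 + 0 = 1/2
  P(Q=1) = 0 + 1/2 = 1/2

H(P|Q) = -Σ P(P,Q)·log₂ P(P|Q), where P(P|Q) = P(P,Q) / P(Q)
  (cells with P(P,Q) = 0 contribute 0)
  (P=0,Q=0): P(P|Q) = (1/2)/(1/2) = 1;  -(1/2)·log₂(1) = 0.0000
  (P=1,Q=1): P(P|Q) = (1/2)/(1/2) = 1;  -(1/2)·log₂(1) = 0.0000
H(P|Q) = 0.0000 + 0.0000
  = 0.0000 bits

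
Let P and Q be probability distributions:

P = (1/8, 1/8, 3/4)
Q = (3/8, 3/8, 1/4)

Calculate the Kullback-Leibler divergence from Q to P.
D(P||Q) = Σ P(i) log₂(P(i)/Q(i))
  i=0: (1/8) × log₂((1/8)/(3/8)) = (1/8) × log₂(1/3) = -0.1981
  i=1: (1/8) × log₂((1/8)/(3/8)) = (1/8) × log₂(1/3) = -0.1981
  i=2: (3/4) × log₂((3/4)/(1/4)) = (3/4) × log₂(3) = 1.1887
D(P||Q) = -0.1981 - 0.1981 + 1.1887
  = 0.7925 bits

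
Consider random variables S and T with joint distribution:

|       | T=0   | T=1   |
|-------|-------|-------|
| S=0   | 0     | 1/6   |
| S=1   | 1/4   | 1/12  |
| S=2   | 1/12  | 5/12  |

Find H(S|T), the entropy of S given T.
Marginal P(T) (column sums):
  P(T=0) = 0 + 1/4 + 1/12 = 1/3
  P(T=1) = 1/6 + 1/12 + 5/12 = 2/3

H(S|T) = -Σ P(S,T)·log₂ P(S|T), where P(S|T) = P(S,T) / P(T)
  (cells with P(S,T) = 0 contribute 0)
  (S=0,T=1): P(S|T) = (1/6)/(2/3) = 1/4;  -(1/6)·log₂(1/4) = 0.3333
  (S=1,T=0): P(S|T) = (1/4)/(1/3) = 3/4;  -(1/4)·log₂(3/4) = 0.1038
  (S=1,T=1): P(S|T) = (1/12)/(2/3) = 1/8;  -(1/12)·log₂(1/8) = 0.2500
  (S=2,T=0): P(S|T) = (1/12)/(1/3) = 1/4;  -(1/12)·log₂(1/4) = 0.1667
  (S=2,T=1): P(S|T) = (5/12)/(2/3) = 5/8;  -(5/12)·log₂(5/8) = 0.2825
H(S|T) = 0.3333 + 0.1038 + 0.2500 + 0.1667 + 0.2825
  = 1.1363 bits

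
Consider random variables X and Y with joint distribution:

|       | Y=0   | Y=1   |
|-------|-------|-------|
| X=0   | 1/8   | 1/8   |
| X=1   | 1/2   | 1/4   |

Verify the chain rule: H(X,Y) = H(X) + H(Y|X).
Left side:
H(X,Y) = -[(1/8)·log₂(1/8) + (1/8)·log₂(1/8) + (1/2)·log₂(1/2) + (1/4)·log₂(1/4)]
  = 0.3750 + 0.3750 + 0.5000 + 0.5000
  = 1.7500 bits

Right side:
Marginal P(X) (row sums):
  P(X=0) = 1/8 + 1/8 = 1/4
  P(X=1) = 1/2 + 1/4 = 3/4
H(X) = -[(1/4)·log₂(1/4) + (3/4)·log₂(3/4)]
  = 0.5000 + 0.3113
  = 0.8113 bits
H(Y|X) = -Σ P(X,Y)·log₂ P(Y|X), where P(Y|X) = P(X,Y) / P(X)
  (X=0,Y=0): P(Y|X) = (1/8)/(1/4) = 1/2;  -(1/8)·log₂(1/2) = 0.1250
  (X=0,Y=1): P(Y|X) = (1/8)/(1/4) = 1/2;  -(1/8)·log₂(1/2) = 0.1250
  (X=1,Y=0): P(Y|X) = (1/2)/(3/4) = 2/3;  -(1/2)·log₂(2/3) = 0.2925
  (X=1,Y=1): P(Y|X) = (1/4)/(3/4) = 1/3;  -(1/4)·log₂(1/3) = 0.3962
H(Y|X) = 0.1250 + 0.1250 + 0.2925 + 0.3962
  = 0.9387 bits
H(X) + H(Y|X) = 0.8113 + 0.9387 = 1.7500 bits

Both sides equal 1.7500 bits, so the chain rule holds ✓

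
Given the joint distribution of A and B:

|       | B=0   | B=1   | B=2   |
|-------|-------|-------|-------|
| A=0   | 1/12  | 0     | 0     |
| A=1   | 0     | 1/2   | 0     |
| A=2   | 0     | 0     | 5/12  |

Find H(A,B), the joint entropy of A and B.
H(A,B) = -Σ P(A,B) log₂ P(A,B), summed over the non-zero cells:
H(A,B) = -[(1/12)·log₂(1/12) + (1/2)·log₂(1/2) + (5/12)·log₂(5/12)]
  = 0.2987 + 0.5000 + 0.5263
  = 1.3250 bits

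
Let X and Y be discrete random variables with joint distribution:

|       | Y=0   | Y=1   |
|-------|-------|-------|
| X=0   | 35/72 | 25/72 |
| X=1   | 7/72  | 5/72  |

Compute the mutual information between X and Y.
Marginal P(X) (row sums):
  P(X=0) = 35/72 + 25/72 = 5/6
  P(X=1) = 7/72 + 5/72 = 1/6
Marginal P(Y) (column sums):
  P(Y=0) = 35/72 + 7/72 = 7/12
  P(Y=1) = 25/72 + 5/72 = 5/12

H(X) = -[(5/6)·log₂(5/6) + (1/6)·log₂(1/6)]
  = 0.2192 + 0.4308
  = 0.6500 bits
H(Y) = -[(7/12)·log₂(7/12) + (5/12)·log₂(5/12)]
  = 0.4536 + 0.5263
  = 0.9799 bits
H(X,Y) = -[(35/72)·log₂(35/72) + (25/72)·log₂(25/72) + (7/72)·log₂(7/72) + (5/72)·log₂(5/72)]
  = 0.5059 + 0.5299 + 0.3269 + 0.2672
  = 1.6299 bits

I(X;Y) = H(X) + H(Y) - H(X,Y)
  = 0.6500 + 0.9799 - 1.6299
  = 0.0000 bits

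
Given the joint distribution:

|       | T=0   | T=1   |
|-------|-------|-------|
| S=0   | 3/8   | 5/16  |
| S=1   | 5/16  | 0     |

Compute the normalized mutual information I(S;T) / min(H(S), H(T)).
Marginal P(S) (row sums):
  P(S=0) = 3/8 + 5/16 = 11/16
  P(S=1) = 5/16 + 0 = 5/16
Marginal P(T) (column sums):
  P(T=0) = 3/8 + 5/16 = 11/16
  P(T=1) = 5/16 + 0 = 5/16

H(S) = -[(11/16)·log₂(11/16) + (5/16)·log₂(5/16)]
  = 0.3716 + 0.5244
  = 0.8960 bits
H(T) = -[(11/16)·log₂(11/16) + (5/16)·log₂(5/16)]
  = 0.3716 + 0.5244
  = 0.8960 bits
H(S,T) = -[(3/8)·log₂(3/8) + (5/16)·log₂(5/16) + (5/16)·log₂(5/16)]
  = 0.5306 + 0.5244 + 0.5244
  = 1.5794 bits

I(S;T) = H(S) + H(T) - H(S,T)
  = 0.8960 + 0.8960 - 1.5794
  = 0.2126 bits

min(H(S), H(T)) = min(0.8960, 0.8960) = 0.8960 bits
Normalized MI = 0.2126 / 0.8960 = 0.2373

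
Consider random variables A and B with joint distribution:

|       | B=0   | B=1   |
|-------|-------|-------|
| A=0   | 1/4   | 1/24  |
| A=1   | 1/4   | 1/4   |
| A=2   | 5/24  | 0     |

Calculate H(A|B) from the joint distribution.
Marginal P(B) (column sums):
  P(B=0) = 1/4 + 1/4 + 5/24 = 17/24
  P(B=1) = 1/24 + 1/4 + 0 = 7/24

H(A|B) = -Σ P(A,B)·log₂ P(A|B), where P(A|B) = P(A,B) / P(B)
  (cells with P(A,B) = 0 contribute 0)
  (A=0,B=0): P(A|B) = (1/4)/(17/24) = 6/17;  -(1/4)·log₂(6/17) = 0.3756
  (A=0,B=1): P(A|B) = (1/24)/(7/24) = 1/7;  -(1/24)·log₂(1/7) = 0.1170
  (A=1,B=0): P(A|B) = (1/4)/(17/24) = 6/17;  -(1/4)·log₂(6/17) = 0.3756
  (A=1,B=1): P(A|B) = (1/4)/(7/24) = 6/7;  -(1/4)·log₂(6/7) = 0.0556
  (A=2,B=0): P(A|B) = (5/24)/(17/24) = 5/17;  -(5/24)·log₂(5/17) = 0.3678
H(A|B) = 0.3756 + 0.1170 + 0.3756 + 0.0556 + 0.3678
  = 1.2916 bits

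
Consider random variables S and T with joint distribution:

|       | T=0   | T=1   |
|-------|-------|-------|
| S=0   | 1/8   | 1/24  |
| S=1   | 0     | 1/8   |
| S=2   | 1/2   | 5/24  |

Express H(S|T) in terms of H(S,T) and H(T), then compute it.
H(S|T) = H(S,T) - H(T)

Marginal P(T) (column sums):
  P(T=0) = 1/8 + 0 + 1/2 = 5/8
  P(T=1) = 1/24 + 1/8 + 5/24 = 3/8

H(S,T) = -[(1/8)·log₂(1/8) + (1/24)·log₂(1/24) + (1/8)·log₂(1/8) + (1/2)·log₂(1/2) + (5/24)·log₂(5/24)]
  = 0.3750 + 0.1910 + 0.3750 + 0.5000 + 0.4715
  = 1.9125 bits
H(T) = -[(5/8)·log₂(5/8) + (3/8)·log₂(3/8)]
  = 0.4238 + 0.5306
  = 0.9544 bits

H(S|T) = 1.9125 - 0.9544 = 0.9581 bits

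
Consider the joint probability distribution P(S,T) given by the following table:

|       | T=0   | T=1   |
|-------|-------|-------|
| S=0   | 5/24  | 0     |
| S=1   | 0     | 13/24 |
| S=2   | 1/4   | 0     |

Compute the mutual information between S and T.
Marginal P(S) (row sums):
  P(S=0) = 5/24 + 0 = 5/24
  P(S=1) = 0 + 13/24 = 13/24
  P(S=2) = 1/4 + 0 = 1/4
Marginal P(T) (column sums):
  P(T=0) = 5/24 + 0 + 1/4 = 11/24
  P(T=1) = 0 + 13/24 + 0 = 13/24

H(S) = -[(5/24)·log₂(5/24) + (13/24)·log₂(13/24) + (1/4)·log₂(1/4)]
  = 0.4715 + 0.4791 + 0.5000
  = 1.4506 bits
H(T) = -[(11/24)·log₂(11/24) + (13/24)·log₂(13/24)]
  = 0.5159 + 0.4791
  = 0.9950 bits
H(S,T) = -[(5/24)·log₂(5/24) + (13/24)·log₂(13/24) + (1/4)·log₂(1/4)]
  = 0.4715 + 0.4791 + 0.5000
  = 1.4506 bits

I(S;T) = H(S) + H(T) - H(S,T)
  = 1.4506 + 0.9950 - 1.4506
  = 0.9950 bits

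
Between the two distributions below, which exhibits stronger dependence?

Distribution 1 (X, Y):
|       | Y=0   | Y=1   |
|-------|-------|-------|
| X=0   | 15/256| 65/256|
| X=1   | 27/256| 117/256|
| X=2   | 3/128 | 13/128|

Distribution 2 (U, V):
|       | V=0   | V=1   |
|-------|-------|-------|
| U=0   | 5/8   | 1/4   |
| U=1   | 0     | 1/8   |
Distribution 1 (X, Y):
Marginal P(X) (row sums):
  P(X=0) = 15/256 + 65/256 = 5/16
  P(X=1) = 27/256 + 117/256 = 9/16
  P(X=2) = 3/128 + 13/128 = 1/8
Marginal P(Y) (column sums):
  P(Y=0) = 15/256 + 27/256 + 3/128 = 3/16
  P(Y=1) = 65/256 + 117/256 + 13/128 = 13/16

H(X) = -[(5/16)·log₂(5/16) + (9/16)·log₂(9/16) + (1/8)·log₂(1/8)]
  = 0.5244 + 0.4669 + 0.3750
  = 1.3663 bits
H(Y) = -[(3/16)·log₂(3/16) + (13/16)·log₂(13/16)]
  = 0.4528 + 0.2434
  = 0.6962 bits
H(X,Y) = -[(15/256)·log₂(15/256) + (65/256)·log₂(65/256) + (27/256)·log₂(27/256) + (117/256)·log₂(117/256) + (3/128)·log₂(3/128) + (13/128)·log₂(13/128)]
  = 0.2398 + 0.5021 + 0.3423 + 0.5163 + 0.1269 + 0.3351
  = 2.0625 bits

I(X;Y) = H(X) + H(Y) - H(X,Y)
  = 1.3663 + 0.6962 - 2.0625
  = 0.0000 bits

Distribution 2 (U, V):
Marginal P(U) (row sums):
  P(U=0) = 5/8 + 1/4 = 7/8
  P(U=1) = 0 + 1/8 = 1/8
Marginal P(V) (column sums):
  P(V=0) = 5/8 + 0 = 5/8
  P(V=1) = 1/4 + 1/8 = 3/8

H(U) = -[(7/8)·log₂(7/8) + (1/8)·log₂(1/8)]
  = 0.1686 + 0.3750
  = 0.5436 bits
H(V) = -[(5/8)·log₂(5/8) + (3/8)·log₂(3/8)]
  = 0.4238 + 0.5306
  = 0.9544 bits
H(U,V) = -[(5/8)·log₂(5/8) + (1/4)·log₂(1/4) + (1/8)·log₂(1/8)]
  = 0.4238 + 0.5000 + 0.3750
  = 1.2988 bits

I(U;V) = H(U) + H(V) - H(U,V)
  = 0.5436 + 0.9544 - 1.2988
  = 0.1992 bits

I(U;V) = 0.1992 bits > I(X;Y) = 0.0000 bits, so (U, V) has the higher mutual information (stronger dependence).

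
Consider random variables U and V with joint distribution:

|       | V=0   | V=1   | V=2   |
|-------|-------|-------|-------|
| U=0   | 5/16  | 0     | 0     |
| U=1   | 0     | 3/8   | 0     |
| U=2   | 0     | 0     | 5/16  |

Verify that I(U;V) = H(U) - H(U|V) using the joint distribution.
Left side, from I(U;V) = H(U) + H(V) - H(U,V):
Marginal P(U) (row sums):
  P(U=0) = 5/16 + 0 + 0 = 5/16
  P(U=1) = 0 + 3/8 + 0 = 3/8
  P(U=2) = 0 + 0 + 5/16 = 5/16
Marginal P(V) (column sums):
  P(V=0) = 5/16 + 0 + 0 = 5/16
  P(V=1) = 0 + 3/8 + 0 = 3/8
  P(V=2) = 0 + 0 + 5/16 = 5/16

H(U) = -[(5/16)·log₂(5/16) + (3/8)·log₂(3/8) + (5/16)·log₂(5/16)]
  = 0.5244 + 0.5306 + 0.5244
  = 1.5794 bits
H(V) = -[(5/16)·log₂(5/16) + (3/8)·log₂(3/8) + (5/16)·log₂(5/16)]
  = 0.5244 + 0.5306 + 0.5244
  = 1.5794 bits
H(U,V) = -[(5/16)·log₂(5/16) + (3/8)·log₂(3/8) + (5/16)·log₂(5/16)]
  = 0.5244 + 0.5306 + 0.5244
  = 1.5794 bits

I(U;V) = H(U) + H(V) - H(U,V)
  = 1.5794 + 1.5794 - 1.5794
  = 1.5794 bits

Right side, with H(U|V) computed directly from the conditional probabilities:
H(U|V) = -Σ P(U,V)·log₂ P(U|V), where P(U|V) = P(U,V) / P(V)
  (cells with P(U,V) = 0 contribute 0)
  (U=0,V=0): P(U|V) = (5/16)/(5/16) = 1;  -(5/16)·log₂(1) = 0.0000
  (U=1,V=1): P(U|V) = (3/8)/(3/8) = 1;  -(3/8)·log₂(1) = 0.0000
  (U=2,V=2): P(U|V) = (5/16)/(5/16) = 1;  -(5/16)·log₂(1) = 0.0000
H(U|V) = 0.0000 + 0.0000 + 0.0000
  = 0.0000 bits
H(U) - H(U|V) = 1.5794 - 0.0000 = 1.5794 bits

Both sides equal 1.5794 bits, so I(U;V) = H(U) - H(U|V) ✓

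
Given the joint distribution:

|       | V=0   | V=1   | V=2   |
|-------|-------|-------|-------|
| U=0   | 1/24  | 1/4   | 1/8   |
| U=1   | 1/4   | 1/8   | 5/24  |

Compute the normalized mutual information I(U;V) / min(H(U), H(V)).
Marginal P(U) (row sums):
  P(U=0) = 1/24 + 1/4 + 1/8 = 5/12
  P(U=1) = 1/4 + 1/8 + 5/24 = 7/12
Marginal P(V) (column sums):
  P(V=0) = 1/24 + 1/4 = 7/24
  P(V=1) = 1/4 + 1/8 = 3/8
  P(V=2) = 1/8 + 5/24 = 1/3

H(U) = -[(5/12)·log₂(5/12) + (7/12)·log₂(7/12)]
  = 0.5263 + 0.4536
  = 0.9799 bits
H(V) = -[(7/24)·log₂(7/24) + (3/8)·log₂(3/8) + (1/3)·log₂(1/3)]
  = 0.5185 + 0.5306 + 0.5283
  = 1.5774 bits
H(U,V) = -[(1/24)·log₂(1/24) + (1/4)·log₂(1/4) + (1/8)·log₂(1/8) + (1/4)·log₂(1/4) + (1/8)·log₂(1/8) + (5/24)·log₂(5/24)]
  = 0.1910 + 0.5000 + 0.3750 + 0.5000 + 0.3750 + 0.4715
  = 2.4125 bits

I(U;V) = H(U) + H(V) - H(U,V)
  = 0.9799 + 1.5774 - 2.4125
  = 0.1448 bits

min(H(U), H(V)) = min(0.9799, 1.5774) = 0.9799 bits
Normalized MI = 0.1448 / 0.9799 = 0.1478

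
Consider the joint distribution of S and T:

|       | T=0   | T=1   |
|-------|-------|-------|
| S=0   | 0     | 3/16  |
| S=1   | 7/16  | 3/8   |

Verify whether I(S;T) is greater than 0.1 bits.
Marginal P(S) (row sums):
  P(S=0) = 0 + 3/16 = 3/16
  P(S=1) = 7/16 + 3/8 = 13/16
Marginal P(T) (column sums):
  P(T=0) = 0 + 7/16 = 7/16
  P(T=1) = 3/16 + 3/8 = 9/16

H(S) = -[(3/16)·log₂(3/16) + (13/16)·log₂(13/16)]
  = 0.4528 + 0.2434
  = 0.6962 bits
H(T) = -[(7/16)·log₂(7/16) + (9/16)·log₂(9/16)]
  = 0.5218 + 0.4669
  = 0.9887 bits
H(S,T) = -[(3/16)·log₂(3/16) + (7/16)·log₂(7/16) + (3/8)·log₂(3/8)]
  = 0.4528 + 0.5218 + 0.5306
  = 1.5052 bits

I(S;T) = H(S) + H(T) - H(S,T)
  = 0.6962 + 0.9887 - 1.5052
  = 0.1797 bits

Yes. I(S;T) = 0.1797 bits, which is > 0.1 bits.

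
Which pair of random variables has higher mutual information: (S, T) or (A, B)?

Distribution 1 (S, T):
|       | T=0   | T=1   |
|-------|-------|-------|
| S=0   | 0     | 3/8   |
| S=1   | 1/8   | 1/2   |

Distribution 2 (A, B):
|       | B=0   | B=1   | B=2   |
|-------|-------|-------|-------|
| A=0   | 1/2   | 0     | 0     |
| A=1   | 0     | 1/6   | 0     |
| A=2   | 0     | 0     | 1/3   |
Distribution 1 (S, T):
Marginal P(S) (row sums):
  P(S=0) = 0 + 3/8 = 3/8
  P(S=1) = 1/8 + 1/2 = 5/8
Marginal P(T) (column sums):
  P(T=0) = 0 + 1/8 = 1/8
  P(T=1) = 3/8 + 1/2 = 7/8

H(S) = -[(3/8)·log₂(3/8) + (5/8)·log₂(5/8)]
  = 0.5306 + 0.4238
  = 0.9544 bits
H(T) = -[(1/8)·log₂(1/8) + (7/8)·log₂(7/8)]
  = 0.3750 + 0.1686
  = 0.5436 bits
H(S,T) = -[(3/8)·log₂(3/8) + (1/8)·log₂(1/8) + (1/2)·log₂(1/2)]
  = 0.5306 + 0.3750 + 0.5000
  = 1.4056 bits

I(S;T) = H(S) + H(T) - H(S,T)
  = 0.9544 + 0.5436 - 1.4056
  = 0.0924 bits

Distribution 2 (A, B):
Marginal P(A) (row sums):
  P(A=0) = 1/2 + 0 + 0 = 1/2
  P(A=1) = 0 + 1/6 + 0 = 1/6
  P(A=2) = 0 + 0 + 1/3 = 1/3
Marginal P(B) (column sums):
  P(B=0) = 1/2 + 0 + 0 = 1/2
  P(B=1) = 0 + 1/6 + 0 = 1/6
  P(B=2) = 0 + 0 + 1/3 = 1/3

H(A) = -[(1/2)·log₂(1/2) + (1/6)·log₂(1/6) + (1/3)·log₂(1/3)]
  = 0.5000 + 0.4308 + 0.5283
  = 1.4591 bits
H(B) = -[(1/2)·log₂(1/2) + (1/6)·log₂(1/6) + (1/3)·log₂(1/3)]
  = 0.5000 + 0.4308 + 0.5283
  = 1.4591 bits
H(A,B) = -[(1/2)·log₂(1/2) + (1/6)·log₂(1/6) + (1/3)·log₂(1/3)]
  = 0.5000 + 0.4308 + 0.5283
  = 1.4591 bits

I(A;B) = H(A) + H(B) - H(A,B)
  = 1.4591 + 1.4591 - 1.4591
  = 1.4591 bits

I(A;B) = 1.4591 bits > I(S;T) = 0.0924 bits, so (A, B) has the higher mutual information (stronger dependence).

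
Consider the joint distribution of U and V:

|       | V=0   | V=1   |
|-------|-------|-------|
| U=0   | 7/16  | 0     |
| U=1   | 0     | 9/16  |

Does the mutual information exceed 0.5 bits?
Marginal P(U) (row sums):
  P(U=0) = 7/16 + 0 = 7/16
  P(U=1) = 0 + 9/16 = 9/16
Marginal P(V) (column sums):
  P(V=0) = 7/16 + 0 = 7/16
  P(V=1) = 0 + 9/16 = 9/16

H(U) = -[(7/16)·log₂(7/16) + (9/16)·log₂(9/16)]
  = 0.5218 + 0.4669
  = 0.9887 bits
H(V) = -[(7/16)·log₂(7/16) + (9/16)·log₂(9/16)]
  = 0.5218 + 0.4669
  = 0.9887 bits
H(U,V) = -[(7/16)·log₂(7/16) + (9/16)·log₂(9/16)]
  = 0.5218 + 0.4669
  = 0.9887 bits

I(U;V) = H(U) + H(V) - H(U,V)
  = 0.9887 + 0.9887 - 0.9887
  = 0.9887 bits

Yes. I(U;V) = 0.9887 bits, which is > 0.5 bits.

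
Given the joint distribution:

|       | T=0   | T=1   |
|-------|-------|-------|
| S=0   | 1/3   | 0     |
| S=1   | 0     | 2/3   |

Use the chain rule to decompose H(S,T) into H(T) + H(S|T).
By the chain rule: H(S,T) = H(T) + H(S|T)

Marginal P(T) (column sums):
  P(T=0) = 1/3 + 0 = 1/3
  P(T=1) = 0 + 2/3 = 2/3
H(T) = -[(1/3)·log₂(1/3) + (2/3)·log₂(2/3)]
  = 0.5283 + 0.3900
  = 0.9183 bits
H(S|T) = -Σ P(S,T)·log₂ P(S|T), where P(S|T) = P(S,T) / P(T)
  (cells with P(S,T) = 0 contribute 0)
  (S=0,T=0): P(S|T) = (1/3)/(1/3) = 1;  -(1/3)·log₂(1) = 0.0000
  (S=1,T=1): P(S|T) = (2/3)/(2/3) = 1;  -(2/3)·log₂(1) = 0.0000
H(S|T) = 0.0000 + 0.0000
  = 0.0000 bits

H(S,T) = H(T) + H(S|T) = 0.9183 + 0.0000 = 0.9183 bits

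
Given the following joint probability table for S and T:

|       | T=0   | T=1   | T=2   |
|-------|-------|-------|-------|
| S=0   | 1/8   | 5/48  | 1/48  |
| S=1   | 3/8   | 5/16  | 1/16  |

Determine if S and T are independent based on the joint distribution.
Marginal P(S) (row sums):
  P(S=0) = 1/8 + 5/48 + 1/48 = 1/4
  P(S=1) = 3/8 + 5/16 + 1/16 = 3/4
Marginal P(T) (column sums):
  P(T=0) = 1/8 + 3/8 = 1/2
  P(T=1) = 5/48 + 5/16 = 5/12
  P(T=2) = 1/48 + 1/16 = 1/12

S and T are independent iff P(S=i,T=j) = P(S=i)·P(T=j) for every cell.
  P(S=0)·P(T=0) = 1/4 × 1/2 = 1/8 = P(S=0,T=0) ✓
  P(S=0)·P(T=1) = 1/4 × 5/12 = 5/48 = P(S=0,T=1) ✓
  P(S=0)·P(T=2) = 1/4 × 1/12 = 1/48 = P(S=0,T=2) ✓
  P(S=1)·P(T=0) = 3/4 × 1/2 = 3/8 = P(S=1,T=0) ✓
  P(S=1)·P(T=1) = 3/4 × 5/12 = 5/16 = P(S=1,T=1) ✓
  P(S=1)·P(T=2) = 3/4 × 1/12 = 1/16 = P(S=1,T=2) ✓

Yes, S and T are independent: every cell factors, so I(S;T) = 0 bits.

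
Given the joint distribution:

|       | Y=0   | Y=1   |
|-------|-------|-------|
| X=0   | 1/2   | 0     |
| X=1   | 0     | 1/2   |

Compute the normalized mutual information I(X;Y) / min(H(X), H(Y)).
Marginal P(X) (row sums):
  P(X=0) = 1/2 + 0 = 1/2
  P(X=1) = 0 + 1/2 = 1/2
Marginal P(Y) (column sums):
  P(Y=0) = 1/2 + 0 = 1/2
  P(Y=1) = 0 + 1/2 = 1/2

H(X) = -[(1/2)·log₂(1/2) + (1/2)·log₂(1/2)]
  = 0.5000 + 0.5000
  = 1.0000 bits
H(Y) = -[(1/2)·log₂(1/2) + (1/2)·log₂(1/2)]
  = 0.5000 + 0.5000
  = 1.0000 bits
H(X,Y) = -[(1/2)·log₂(1/2) + (1/2)·log₂(1/2)]
  = 0.5000 + 0.5000
  = 1.0000 bits

I(X;Y) = H(X) + H(Y) - H(X,Y)
  = 1.0000 + 1.0000 - 1.0000
  = 1.0000 bits

min(H(X), H(Y)) = min(1.0000, 1.0000) = 1.0000 bits
Normalized MI = 1.0000 / 1.0000 = 1.0000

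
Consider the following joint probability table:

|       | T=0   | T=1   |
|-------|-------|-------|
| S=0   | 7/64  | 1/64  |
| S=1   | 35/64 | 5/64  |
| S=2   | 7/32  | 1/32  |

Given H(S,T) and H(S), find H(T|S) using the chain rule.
From the chain rule: H(S,T) = H(S) + H(T|S)
Therefore: H(T|S) = H(S,T) - H(S)

H(S,T) = -[(7/64)·log₂(7/64) + (1/64)·log₂(1/64) + (35/64)·log₂(35/64) + (5/64)·log₂(5/64) + (7/32)·log₂(7/32) + (1/32)·log₂(1/32)]
  = 0.3492 + 0.0938 + 0.4762 + 0.2873 + 0.4796 + 0.1563
  = 1.8424 bits
Marginal P(S) (row sums):
  P(S=0) = 7/64 + 1/64 = 1/8
  P(S=1) = 35/64 + 5/64 = 5/8
  P(S=2) = 7/32 + 1/32 = 1/4
H(S) = -[(1/8)·log₂(1/8) + (5/8)·log₂(5/8) + (1/4)·log₂(1/4)]
  = 0.3750 + 0.4238 + 0.5000
  = 1.2988 bits

H(T|S) = 1.8424 - 1.2988 = 0.5436 bits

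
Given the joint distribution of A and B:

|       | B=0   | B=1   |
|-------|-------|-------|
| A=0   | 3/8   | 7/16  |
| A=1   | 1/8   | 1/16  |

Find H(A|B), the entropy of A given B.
Marginal P(B) (column sums):
  P(B=0) = 3/8 + 1/8 = 1/2
  P(B=1) = 7/16 + 1/16 = 1/2

H(A|B) = -Σ P(A,B)·log₂ P(A|B), where P(A|B) = P(A,B) / P(B)
  (A=0,B=0): P(A|B) = (3/8)/(1/2) = 3/4;  -(3/8)·log₂(3/4) = 0.1556
  (A=0,B=1): P(A|B) = (7/16)/(1/2) = 7/8;  -(7/16)·log₂(7/8) = 0.0843
  (A=1,B=0): P(A|B) = (1/8)/(1/2) = 1/4;  -(1/8)·log₂(1/4) = 0.2500
  (A=1,B=1): P(A|B) = (1/16)/(1/2) = 1/8;  -(1/16)·log₂(1/8) = 0.1875
H(A|B) = 0.1556 + 0.0843 + 0.2500 + 0.1875
  = 0.6774 bits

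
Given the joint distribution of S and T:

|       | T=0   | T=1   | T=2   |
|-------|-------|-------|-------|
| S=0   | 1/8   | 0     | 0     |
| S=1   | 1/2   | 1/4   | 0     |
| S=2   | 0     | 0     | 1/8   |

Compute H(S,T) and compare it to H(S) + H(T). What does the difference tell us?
Marginal P(S) (row sums):
  P(S=0) = 1/8 + 0 + 0 = 1/8
  P(S=1) = 1/2 + 1/4 + 0 = 3/4
  P(S=2) = 0 + 0 + 1/8 = 1/8
Marginal P(T) (column sums):
  P(T=0) = 1/8 + 1/2 + 0 = 5/8
  P(T=1) = 0 + 1/4 + 0 = 1/4
  P(T=2) = 0 + 0 + 1/8 = 1/8

H(S,T) = -[(1/8)·log₂(1/8) + (1/2)·log₂(1/2) + (1/4)·log₂(1/4) + (1/8)·log₂(1/8)]
  = 0.3750 + 0.5000 + 0.5000 + 0.3750
  = 1.7500 bits
H(S) = -[(1/8)·log₂(1/8) + (3/4)·log₂(3/4) + (1/8)·log₂(1/8)]
  = 0.3750 + 0.3113 + 0.3750
  = 1.0613 bits
H(T) = -[(5/8)·log₂(5/8) + (1/4)·log₂(1/4) + (1/8)·log₂(1/8)]
  = 0.4238 + 0.5000 + 0.3750
  = 1.2988 bits

H(S) + H(T) = 1.0613 + 1.2988 = 2.3601 bits
Difference: H(S) + H(T) - H(S,T) = 2.3601 - 1.7500 = 0.6101 bits = I(S;T)

The difference is the mutual information; it is positive here, so S and T are dependent (knowing one reduces uncertainty about the other by 0.6101 bits).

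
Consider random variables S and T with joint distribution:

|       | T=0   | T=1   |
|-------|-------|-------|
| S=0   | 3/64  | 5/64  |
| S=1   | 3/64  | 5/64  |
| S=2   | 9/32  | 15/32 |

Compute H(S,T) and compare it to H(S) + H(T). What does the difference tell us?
Marginal P(S) (row sums):
  P(S=0) = 3/64 + 5/64 = 1/8
  P(S=1) = 3/64 + 5/64 = 1/8
  P(S=2) = 9/32 + 15/32 = 3/4
Marginal P(T) (column sums):
  P(T=0) = 3/64 + 3/64 + 9/32 = 3/8
  P(T=1) = 5/64 + 5/64 + 15/32 = 5/8

H(S,T) = -[(3/64)·log₂(3/64) + (5/64)·log₂(5/64) + (3/64)·log₂(3/64) + (5/64)·log₂(5/64) + (9/32)·log₂(9/32) + (15/32)·log₂(15/32)]
  = 0.2070 + 0.2873 + 0.2070 + 0.2873 + 0.5147 + 0.5124
  = 2.0157 bits
H(S) = -[(1/8)·log₂(1/8) + (1/8)·log₂(1/8) + (3/4)·log₂(3/4)]
  = 0.3750 + 0.3750 + 0.3113
  = 1.0613 bits
H(T) = -[(3/8)·log₂(3/8) + (5/8)·log₂(5/8)]
  = 0.5306 + 0.4238
  = 0.9544 bits

H(S) + H(T) = 1.0613 + 0.9544 = 2.0157 bits
Difference: H(S) + H(T) - H(S,T) = 2.0157 - 2.0157 = 0.0000 bits = I(S;T)

The difference is the mutual information; it is 0 here, so S and T are independent (the joint entropy equals the sum of the marginal entropies).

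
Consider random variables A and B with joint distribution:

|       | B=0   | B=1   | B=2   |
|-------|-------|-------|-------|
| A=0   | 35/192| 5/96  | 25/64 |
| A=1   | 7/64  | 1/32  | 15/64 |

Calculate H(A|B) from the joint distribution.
Marginal P(B) (column sums):
  P(B=0) = 35/192 + 7/64 = 7/24
  P(B=1) = 5/96 + 1/32 = 1/12
  P(B=2) = 25/64 + 15/64 = 5/8

H(A|B) = -Σ P(A,B)·log₂ P(A|B), where P(A|B) = P(A,B) / P(B)
  (A=0,B=0): P(A|B) = (35/192)/(7/24) = 5/8;  -(35/192)·log₂(5/8) = 0.1236
  (A=0,B=1): P(A|B) = (5/96)/(1/12) = 5/8;  -(5/96)·log₂(5/8) = 0.0353
  (A=0,B=2): P(A|B) = (25/64)/(5/8) = 5/8;  -(25/64)·log₂(5/8) = 0.2649
  (A=1,B=0): P(A|B) = (7/64)/(7/24) = 3/8;  -(7/64)·log₂(3/8) = 0.1548
  (A=1,B=1): P(A|B) = (1/32)/(1/12) = 3/8;  -(1/32)·log₂(3/8) = 0.0442
  (A=1,B=2): P(A|B) = (15/64)/(5/8) = 3/8;  -(15/64)·log₂(3/8) = 0.3316
H(A|B) = 0.1236 + 0.0353 + 0.2649 + 0.1548 + 0.0442 + 0.3316
  = 0.9544 bits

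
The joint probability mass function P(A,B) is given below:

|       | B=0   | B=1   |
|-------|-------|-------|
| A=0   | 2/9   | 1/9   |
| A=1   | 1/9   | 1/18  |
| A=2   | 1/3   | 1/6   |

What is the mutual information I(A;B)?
Marginal P(A) (row sums):
  P(A=0) = 2/9 + 1/9 = 1/3
  P(A=1) = 1/9 + 1/18 = 1/6
  P(A=2) = 1/3 + 1/6 = 1/2
Marginal P(B) (column sums):
  P(B=0) = 2/9 + 1/9 + 1/3 = 2/3
  P(B=1) = 1/9 + 1/18 + 1/6 = 1/3

H(A) = -[(1/3)·log₂(1/3) + (1/6)·log₂(1/6) + (1/2)·log₂(1/2)]
  = 0.5283 + 0.4308 + 0.5000
  = 1.4591 bits
H(B) = -[(2/3)·log₂(2/3) + (1/3)·log₂(1/3)]
  = 0.3900 + 0.5283
  = 0.9183 bits
H(A,B) = -[(2/9)·log₂(2/9) + (1/9)·log₂(1/9) + (1/9)·log₂(1/9) + (1/18)·log₂(1/18) + (1/3)·log₂(1/3) + (1/6)·log₂(1/6)]
  = 0.4822 + 0.3522 + 0.3522 + 0.2317 + 0.5283 + 0.4308
  = 2.3774 bits

I(A;B) = H(A) + H(B) - H(A,B)
  = 1.4591 + 0.9183 - 2.3774
  = 0.0000 bits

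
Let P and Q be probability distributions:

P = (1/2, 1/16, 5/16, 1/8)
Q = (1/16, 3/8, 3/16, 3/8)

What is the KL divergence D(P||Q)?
D(P||Q) = Σ P(i) log₂(P(i)/Q(i))
  i=0: (1/2) × log₂((1/2)/(1/16)) = (1/2) × log₂(8) = 1.5000
  i=1: (1/16) × log₂((1/16)/(3/8)) = (1/16) × log₂(1/6) = -0.1616
  i=2: (5/16) × log₂((5/16)/(3/16)) = (5/16) × log₂(5/3) = 0.2303
  i=3: (1/8) × log₂((1/8)/(3/8)) = (1/8) × log₂(1/3) = -0.1981
D(P||Q) = 1.5000 - 0.1616 + 0.2303 - 0.1981
  = 1.3706 bits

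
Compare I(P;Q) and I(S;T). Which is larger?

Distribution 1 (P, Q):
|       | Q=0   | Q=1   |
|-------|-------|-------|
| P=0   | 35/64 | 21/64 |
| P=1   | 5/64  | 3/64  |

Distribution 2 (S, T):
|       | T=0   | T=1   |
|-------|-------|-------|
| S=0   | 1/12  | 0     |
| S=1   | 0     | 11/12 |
Distribution 1 (P, Q):
Marginal P(P) (row sums):
  P(P=0) = 35/64 + 21/64 = 7/8
  P(P=1) = 5/64 + 3/64 = 1/8
Marginal P(Q) (column sums):
  P(Q=0) = 35/64 + 5/64 = 5/8
  P(Q=1) = 21/64 + 3/64 = 3/8

H(P) = -[(7/8)·log₂(7/8) + (1/8)·log₂(1/8)]
  = 0.1686 + 0.3750
  = 0.5436 bits
H(Q) = -[(5/8)·log₂(5/8) + (3/8)·log₂(3/8)]
  = 0.4238 + 0.5306
  = 0.9544 bits
H(P,Q) = -[(35/64)·log₂(35/64) + (21/64)·log₂(21/64) + (5/64)·log₂(5/64) + (3/64)·log₂(3/64)]
  = 0.4762 + 0.5275 + 0.2873 + 0.2070
  = 1.4980 bits

I(P;Q) = H(P) + H(Q) - H(P,Q)
  = 0.5436 + 0.9544 - 1.4980
  = 0.0000 bits

Distribution 2 (S, T):
Marginal P(S) (row sums):
  P(S=0) = 1/12 + 0 = 1/12
  P(S=1) = 0 + 11/12 = 11/12
Marginal P(T) (column sums):
  P(T=0) = 1/12 + 0 = 1/12
  P(T=1) = 0 + 11/12 = 11/12

H(S) = -[(1/12)·log₂(1/12) + (11/12)·log₂(11/12)]
  = 0.2987 + 0.1151
  = 0.4138 bits
H(T) = -[(1/12)·log₂(1/12) + (11/12)·log₂(11/12)]
  = 0.2987 + 0.1151
  = 0.4138 bits
H(S,T) = -[(1/12)·log₂(1/12) + (11/12)·log₂(11/12)]
  = 0.2987 + 0.1151
  = 0.4138 bits

I(S;T) = H(S) + H(T) - H(S,T)
  = 0.4138 + 0.4138 - 0.4138
  = 0.4138 bits

I(S;T) = 0.4138 bits > I(P;Q) = 0.0000 bits, so (S, T) has the higher mutual information (stronger dependence).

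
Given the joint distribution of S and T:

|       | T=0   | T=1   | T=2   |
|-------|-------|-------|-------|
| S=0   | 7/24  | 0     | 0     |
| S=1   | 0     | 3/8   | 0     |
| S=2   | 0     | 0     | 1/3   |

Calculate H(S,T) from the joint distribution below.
H(S,T) = -Σ P(S,T) log₂ P(S,T), summed over the non-zero cells:
H(S,T) = -[(7/24)·log₂(7/24) + (3/8)·log₂(3/8) + (1/3)·log₂(1/3)]
  = 0.5185 + 0.5306 + 0.5283
  = 1.5774 bits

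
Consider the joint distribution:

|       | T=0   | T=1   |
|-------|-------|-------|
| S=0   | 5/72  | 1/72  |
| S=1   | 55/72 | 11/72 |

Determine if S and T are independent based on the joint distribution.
Marginal P(S) (row sums):
  P(S=0) = 5/72 + 1/72 = 1/12
  P(S=1) = 55/72 + 11/72 = 11/12
Marginal P(T) (column sums):
  P(T=0) = 5/72 + 55/72 = 5/6
  P(T=1) = 1/72 + 11/72 = 1/6

S and T are independent iff P(S=i,T=j) = P(S=i)·P(T=j) for every cell.
  P(S=0)·P(T=0) = 1/12 × 5/6 = 5/72 = P(S=0,T=0) ✓
  P(S=0)·P(T=1) = 1/12 × 1/6 = 1/72 = P(S=0,T=1) ✓
  P(S=1)·P(T=0) = 11/12 × 5/6 = 55/72 = P(S=1,T=0) ✓
  P(S=1)·P(T=1) = 11/12 × 1/6 = 11/72 = P(S=1,T=1) ✓

Yes, S and T are independent: every cell factors, so I(S;T) = 0 bits.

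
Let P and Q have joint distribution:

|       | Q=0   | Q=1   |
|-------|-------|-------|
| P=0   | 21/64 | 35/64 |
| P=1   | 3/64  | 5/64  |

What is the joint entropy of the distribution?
H(P,Q) = -Σ P(P,Q) log₂ P(P,Q), summed over the non-zero cells:
H(P,Q) = -[(21/64)·log₂(21/64) + (35/64)·log₂(35/64) + (3/64)·log₂(3/64) + (5/64)·log₂(5/64)]
  = 0.5275 + 0.4762 + 0.2070 + 0.2873
  = 1.4980 bits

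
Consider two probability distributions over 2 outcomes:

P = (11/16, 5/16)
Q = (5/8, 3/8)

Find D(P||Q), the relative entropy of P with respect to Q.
D(P||Q) = Σ P(i) log₂(P(i)/Q(i))
  i=0: (11/16) × log₂((11/16)/(5/8)) = (11/16) × log₂(11/10) = 0.0945
  i=1: (5/16) × log₂((5/16)/(3/8)) = (5/16) × log₂(5/6) = -0.0822
D(P||Q) = 0.0945 - 0.0822
  = 0.0123 bits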